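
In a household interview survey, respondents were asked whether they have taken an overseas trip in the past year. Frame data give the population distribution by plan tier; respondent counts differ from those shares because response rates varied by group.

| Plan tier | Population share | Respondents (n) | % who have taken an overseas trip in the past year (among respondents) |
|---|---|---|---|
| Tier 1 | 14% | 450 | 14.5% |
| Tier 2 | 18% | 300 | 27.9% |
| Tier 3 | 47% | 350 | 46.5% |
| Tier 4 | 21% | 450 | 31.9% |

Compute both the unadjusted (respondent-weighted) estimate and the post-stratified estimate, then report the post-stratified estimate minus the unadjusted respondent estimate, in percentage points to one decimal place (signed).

+6.2 percentage points

Without adjustment, the pooled respondent share is:
  (450/1550)×14.5 + (300/1550)×27.9 + (350/1550)×46.5 + (450/1550)×31.9 = 29.371%
Post-stratifying to population shares instead:
  0.14×14.5 + 0.18×27.9 + 0.47×46.5 + 0.21×31.9 = 35.606%
Difference = 35.606 − 29.371 = 6.235 pp.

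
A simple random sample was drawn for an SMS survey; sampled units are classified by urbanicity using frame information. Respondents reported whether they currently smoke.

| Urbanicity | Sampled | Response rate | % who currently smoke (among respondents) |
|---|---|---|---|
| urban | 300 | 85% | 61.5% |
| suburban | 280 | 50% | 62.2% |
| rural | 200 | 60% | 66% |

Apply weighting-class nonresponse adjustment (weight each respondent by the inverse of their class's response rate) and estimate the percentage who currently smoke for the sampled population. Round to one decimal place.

62.9%

Each respondent's weight = sampled/responded in their class; summing within a class gives n_sampled, so:
  urban: 300 × 61.5 = 18,450
  suburban: 280 × 62.2 = 17,416
  rural: 200 × 66 = 13,200
Adjusted estimate = 49,066 / 780 = 62.9051 → 62.9%.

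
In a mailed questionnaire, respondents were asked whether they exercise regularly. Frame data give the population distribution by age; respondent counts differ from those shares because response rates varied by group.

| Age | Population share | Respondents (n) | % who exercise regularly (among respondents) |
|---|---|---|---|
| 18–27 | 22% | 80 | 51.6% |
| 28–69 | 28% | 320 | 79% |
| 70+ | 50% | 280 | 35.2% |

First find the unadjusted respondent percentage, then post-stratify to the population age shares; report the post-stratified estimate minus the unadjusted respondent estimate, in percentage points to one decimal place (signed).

-6.7 percentage points

Naive respondent-only estimate (weights = respondent counts):
  (80/680)×51.6 + (320/680)×79 + (280/680)×35.2 = 57.7412%
Reweighting by population age shares:
  0.22×51.6 + 0.28×79 + 0.5×35.2 = 51.072%
Difference = 51.072 − 57.7412 = -6.6692 pp.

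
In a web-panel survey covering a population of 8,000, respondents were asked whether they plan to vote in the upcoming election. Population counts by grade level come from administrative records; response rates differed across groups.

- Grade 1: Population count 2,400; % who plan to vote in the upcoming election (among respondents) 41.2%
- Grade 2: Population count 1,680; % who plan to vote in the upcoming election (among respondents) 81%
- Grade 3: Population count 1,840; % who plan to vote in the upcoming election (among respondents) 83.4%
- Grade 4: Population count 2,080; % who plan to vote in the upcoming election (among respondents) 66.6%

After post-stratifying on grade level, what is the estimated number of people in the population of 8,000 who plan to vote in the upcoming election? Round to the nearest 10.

Estimated count per cell = population count × respondent percentage:
  Grade 1: 2,400 × 41.2% = 988.8
  Grade 2: 1,680 × 81% = 1360.8
  Grade 3: 1,840 × 83.4% = 1534.56
  Grade 4: 2,080 × 66.6% = 1385.28
Estimated total = 5269.44 → 5,270.

5,270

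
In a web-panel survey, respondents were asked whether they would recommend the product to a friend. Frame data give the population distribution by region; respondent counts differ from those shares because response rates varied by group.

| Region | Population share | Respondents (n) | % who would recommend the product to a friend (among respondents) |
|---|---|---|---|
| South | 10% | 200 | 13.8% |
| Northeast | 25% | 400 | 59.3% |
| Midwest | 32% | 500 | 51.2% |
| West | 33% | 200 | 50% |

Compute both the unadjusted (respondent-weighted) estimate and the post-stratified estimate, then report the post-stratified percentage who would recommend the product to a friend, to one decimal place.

49.1%

Unadjusted (pooled respondent) estimate weights by respondent counts:
  (200/1300)×13.8 + (400/1300)×59.3 + (500/1300)×51.2 + (200/1300)×50 = 47.7538%
Post-stratified estimate weights by population shares:
  0.1×13.8 + 0.25×59.3 + 0.32×51.2 + 0.33×50 = 49.089%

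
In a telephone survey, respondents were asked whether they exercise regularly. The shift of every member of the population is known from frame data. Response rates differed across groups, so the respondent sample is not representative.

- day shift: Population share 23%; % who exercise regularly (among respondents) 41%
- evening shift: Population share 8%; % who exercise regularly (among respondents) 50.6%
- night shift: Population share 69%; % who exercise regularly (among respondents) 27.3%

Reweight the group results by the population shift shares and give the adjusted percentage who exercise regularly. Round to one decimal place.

32.3%

Weight each group's respondent value by its population share:
  day shift: 0.23 × 41 = 9.43
  evening shift: 0.08 × 50.6 = 4.048
  night shift: 0.69 × 27.3 = 18.837
Post-stratified estimate = 32.315 → 32.3%.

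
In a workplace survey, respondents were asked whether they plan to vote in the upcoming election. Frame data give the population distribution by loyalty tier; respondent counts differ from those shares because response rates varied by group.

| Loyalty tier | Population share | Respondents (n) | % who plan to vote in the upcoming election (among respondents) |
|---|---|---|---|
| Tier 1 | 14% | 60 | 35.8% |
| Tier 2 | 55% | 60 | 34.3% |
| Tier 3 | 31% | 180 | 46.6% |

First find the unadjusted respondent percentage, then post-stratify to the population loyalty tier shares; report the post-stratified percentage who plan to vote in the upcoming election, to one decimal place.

38.3%

Unadjusted (pooled respondent) estimate weights by respondent counts:
  (60/300)×35.8 + (60/300)×34.3 + (180/300)×46.6 = 41.98%
Post-stratified estimate weights by population shares:
  0.14×35.8 + 0.55×34.3 + 0.31×46.6 = 38.323%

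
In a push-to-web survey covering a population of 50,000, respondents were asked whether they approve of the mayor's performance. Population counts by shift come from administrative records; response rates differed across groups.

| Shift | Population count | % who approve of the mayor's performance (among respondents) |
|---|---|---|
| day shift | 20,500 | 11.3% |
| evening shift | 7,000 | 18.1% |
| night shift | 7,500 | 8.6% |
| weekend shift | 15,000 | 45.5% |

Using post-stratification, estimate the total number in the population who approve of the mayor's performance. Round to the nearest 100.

Each cell contributes its population count × the respondent rate:
  day shift: 20,500 × 11.3% = 2316.5
  evening shift: 7,000 × 18.1% = 1267
  night shift: 7,500 × 8.6% = 645
  weekend shift: 15,000 × 45.5% = 6825
Estimated total = 11053.5 → 11,100.

11,100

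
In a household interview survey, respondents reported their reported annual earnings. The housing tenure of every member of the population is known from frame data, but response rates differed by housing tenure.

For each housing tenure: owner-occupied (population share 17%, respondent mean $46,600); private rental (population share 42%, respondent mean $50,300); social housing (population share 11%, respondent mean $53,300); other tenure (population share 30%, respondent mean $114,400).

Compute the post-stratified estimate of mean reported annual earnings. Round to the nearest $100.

Each cell contributes population-share × respondent value:
  owner-occupied: 0.17 × 46,600 = 7922
  private rental: 0.42 × 50,300 = 21,126
  social housing: 0.11 × 53,300 = 5863
  other tenure: 0.3 × 114,400 = 34,320
Post-stratified estimate = 69,231 → $69,200.

$69,200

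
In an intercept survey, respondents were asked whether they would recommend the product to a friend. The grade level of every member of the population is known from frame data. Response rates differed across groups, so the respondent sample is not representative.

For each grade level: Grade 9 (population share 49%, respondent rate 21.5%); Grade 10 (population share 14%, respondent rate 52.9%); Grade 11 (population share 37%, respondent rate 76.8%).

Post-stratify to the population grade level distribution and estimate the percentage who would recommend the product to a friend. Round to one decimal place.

Reweight to the known grade level distribution:
  Grade 9: 0.49 × 21.5 = 10.535
  Grade 10: 0.14 × 52.9 = 7.406
  Grade 11: 0.37 × 76.8 = 28.416
Post-stratified estimate = 46.357 → 46.4%.

46.4%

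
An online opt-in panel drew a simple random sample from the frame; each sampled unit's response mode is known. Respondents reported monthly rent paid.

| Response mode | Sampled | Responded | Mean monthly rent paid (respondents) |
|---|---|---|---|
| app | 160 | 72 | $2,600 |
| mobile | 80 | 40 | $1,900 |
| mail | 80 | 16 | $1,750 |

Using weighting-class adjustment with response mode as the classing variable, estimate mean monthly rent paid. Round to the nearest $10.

Response rates by class: app 72/160 = 45%, mobile 40/80 = 50%, mail 16/80 = 20%.
Each respondent's weight = sampled/responded in their class; summing within a class gives n_sampled, so:
  app: 160 × 2600 = 416,000
  mobile: 80 × 1900 = 152,000
  mail: 80 × 1750 = 140,000
Adjusted estimate = 708,000 / 320 = 2212.5 → $2,210.

$2,210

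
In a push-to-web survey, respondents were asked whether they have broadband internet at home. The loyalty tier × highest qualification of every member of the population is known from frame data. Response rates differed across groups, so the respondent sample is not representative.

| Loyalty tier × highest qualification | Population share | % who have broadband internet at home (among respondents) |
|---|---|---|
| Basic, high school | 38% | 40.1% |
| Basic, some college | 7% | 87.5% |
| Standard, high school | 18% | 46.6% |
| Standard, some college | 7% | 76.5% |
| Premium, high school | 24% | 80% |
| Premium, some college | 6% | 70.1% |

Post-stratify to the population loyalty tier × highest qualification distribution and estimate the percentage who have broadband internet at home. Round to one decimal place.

58.5%

Reweight to the known loyalty tier × highest qualification distribution:
  Basic, high school: 0.38 × 40.1 = 15.238
  Basic, some college: 0.07 × 87.5 = 6.125
  Standard, high school: 0.18 × 46.6 = 8.388
  Standard, some college: 0.07 × 76.5 = 5.355
  Premium, high school: 0.24 × 80 = 19.2
  Premium, some college: 0.06 × 70.1 = 4.206
Post-stratified estimate = 58.512 → 58.5%.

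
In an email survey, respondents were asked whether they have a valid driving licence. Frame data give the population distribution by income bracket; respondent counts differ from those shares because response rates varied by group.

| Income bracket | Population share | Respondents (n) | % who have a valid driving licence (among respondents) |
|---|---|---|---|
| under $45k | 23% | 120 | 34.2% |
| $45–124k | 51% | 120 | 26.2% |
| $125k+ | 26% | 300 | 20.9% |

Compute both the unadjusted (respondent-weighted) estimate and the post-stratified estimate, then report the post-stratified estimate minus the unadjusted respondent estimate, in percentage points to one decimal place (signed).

Naive respondent-only estimate (weights = respondent counts):
  (120/540)×34.2 + (120/540)×26.2 + (300/540)×20.9 = 25.0333%
Post-stratifying to population shares instead:
  0.23×34.2 + 0.51×26.2 + 0.26×20.9 = 26.662%
Difference = 26.662 − 25.0333 = 1.6287 pp.

+1.6 percentage points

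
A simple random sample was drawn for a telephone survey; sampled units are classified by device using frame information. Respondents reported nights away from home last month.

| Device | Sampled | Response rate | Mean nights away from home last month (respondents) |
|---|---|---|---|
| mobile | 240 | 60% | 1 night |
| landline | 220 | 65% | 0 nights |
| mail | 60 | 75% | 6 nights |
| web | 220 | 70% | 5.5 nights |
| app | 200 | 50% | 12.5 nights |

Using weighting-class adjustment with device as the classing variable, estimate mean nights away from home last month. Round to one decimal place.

4.6

With weight = n_sampled/n_responded per class, the weighted class total is n_sampled:
  mobile: 240 × 1 = 240
  landline: 220 × 0 = 0
  mail: 60 × 6 = 360
  web: 220 × 5.5 = 1210
  app: 200 × 12.5 = 2500
Adjusted estimate = 4310 / 940 = 4.58511 → 4.6.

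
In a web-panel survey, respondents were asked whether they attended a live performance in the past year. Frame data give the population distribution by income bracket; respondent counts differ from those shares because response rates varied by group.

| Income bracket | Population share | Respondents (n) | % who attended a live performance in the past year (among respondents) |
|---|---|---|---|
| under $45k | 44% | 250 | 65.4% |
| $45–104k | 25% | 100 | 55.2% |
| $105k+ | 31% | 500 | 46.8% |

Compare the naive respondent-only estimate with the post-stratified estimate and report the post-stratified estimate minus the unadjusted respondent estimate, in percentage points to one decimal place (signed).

Without adjustment, the pooled respondent share is:
  (250/850)×65.4 + (100/850)×55.2 + (500/850)×46.8 = 53.2588%
Post-stratified estimate weights by population shares:
  0.44×65.4 + 0.25×55.2 + 0.31×46.8 = 57.084%
Difference = 57.084 − 53.2588 = 3.8252 pp.

+3.8 percentage points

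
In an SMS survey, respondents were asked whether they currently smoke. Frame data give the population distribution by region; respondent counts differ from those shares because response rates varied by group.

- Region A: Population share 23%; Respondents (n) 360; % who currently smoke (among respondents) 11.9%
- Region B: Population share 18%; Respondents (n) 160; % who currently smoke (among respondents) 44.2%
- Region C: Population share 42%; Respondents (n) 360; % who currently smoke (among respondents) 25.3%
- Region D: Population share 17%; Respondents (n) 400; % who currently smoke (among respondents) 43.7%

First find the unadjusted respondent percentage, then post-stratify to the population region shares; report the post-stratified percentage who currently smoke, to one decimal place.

Without adjustment, the pooled respondent share is:
  (360/1280)×11.9 + (160/1280)×44.2 + (360/1280)×25.3 + (400/1280)×43.7 = 29.6438%
Post-stratifying to population shares instead:
  0.23×11.9 + 0.18×44.2 + 0.42×25.3 + 0.17×43.7 = 28.748%

28.7%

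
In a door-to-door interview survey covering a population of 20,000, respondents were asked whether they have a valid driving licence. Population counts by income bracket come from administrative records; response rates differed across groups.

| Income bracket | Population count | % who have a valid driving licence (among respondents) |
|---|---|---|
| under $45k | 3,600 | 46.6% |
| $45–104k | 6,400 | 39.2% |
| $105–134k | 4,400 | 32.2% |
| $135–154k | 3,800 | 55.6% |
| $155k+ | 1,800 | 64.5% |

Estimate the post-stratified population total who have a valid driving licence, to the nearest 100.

8,900

Apply each group's respondent rate to its population count:
  under $45k: 3,600 × 46.6% = 1677.6
  $45–104k: 6,400 × 39.2% = 2508.8
  $105–134k: 4,400 × 32.2% = 1416.8
  $135–154k: 3,800 × 55.6% = 2112.8
  $155k+: 1,800 × 64.5% = 1161
Estimated total = 8877 → 8,900.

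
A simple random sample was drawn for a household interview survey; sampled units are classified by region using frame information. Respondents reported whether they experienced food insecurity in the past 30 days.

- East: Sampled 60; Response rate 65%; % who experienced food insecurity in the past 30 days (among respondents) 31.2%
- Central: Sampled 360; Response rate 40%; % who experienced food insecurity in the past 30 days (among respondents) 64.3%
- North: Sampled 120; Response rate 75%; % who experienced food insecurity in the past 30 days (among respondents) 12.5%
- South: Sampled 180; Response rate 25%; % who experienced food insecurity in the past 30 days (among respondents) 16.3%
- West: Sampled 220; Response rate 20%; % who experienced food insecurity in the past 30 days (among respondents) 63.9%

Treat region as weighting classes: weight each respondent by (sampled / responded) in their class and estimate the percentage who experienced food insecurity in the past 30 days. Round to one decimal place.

Each respondent's weight = sampled/responded in their class; summing within a class gives n_sampled, so:
  East: 60 × 31.2 = 1872
  Central: 360 × 64.3 = 23,148
  North: 120 × 12.5 = 1500
  South: 180 × 16.3 = 2934
  West: 220 × 63.9 = 14,058
Adjusted estimate = 43,512 / 940 = 46.2894 → 46.3%.

46.3%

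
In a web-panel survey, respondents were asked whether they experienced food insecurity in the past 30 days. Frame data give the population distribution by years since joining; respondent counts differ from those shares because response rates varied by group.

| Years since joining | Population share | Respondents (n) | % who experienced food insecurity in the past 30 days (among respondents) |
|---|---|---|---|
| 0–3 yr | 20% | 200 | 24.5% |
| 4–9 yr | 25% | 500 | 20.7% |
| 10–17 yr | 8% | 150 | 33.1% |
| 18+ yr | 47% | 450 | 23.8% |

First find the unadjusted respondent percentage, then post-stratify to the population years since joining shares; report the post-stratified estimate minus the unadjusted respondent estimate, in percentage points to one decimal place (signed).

+0.1 percentage points

Naive respondent-only estimate (weights = respondent counts):
  (200/1300)×24.5 + (500/1300)×20.7 + (150/1300)×33.1 + (450/1300)×23.8 = 23.7885%
Post-stratified estimate weights by population shares:
  0.2×24.5 + 0.25×20.7 + 0.08×33.1 + 0.47×23.8 = 23.909%
Difference = 23.909 − 23.7885 = 0.1205 pp.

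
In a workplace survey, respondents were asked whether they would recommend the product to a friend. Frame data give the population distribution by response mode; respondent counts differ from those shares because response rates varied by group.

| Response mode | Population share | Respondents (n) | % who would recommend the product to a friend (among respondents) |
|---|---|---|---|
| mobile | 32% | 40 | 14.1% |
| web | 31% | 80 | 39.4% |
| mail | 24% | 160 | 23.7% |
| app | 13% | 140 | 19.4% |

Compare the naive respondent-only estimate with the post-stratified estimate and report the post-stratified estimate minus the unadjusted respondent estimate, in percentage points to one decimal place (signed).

Without adjustment, the pooled respondent share is:
  (40/420)×14.1 + (80/420)×39.4 + (160/420)×23.7 + (140/420)×19.4 = 24.3429%
Post-stratifying to population shares instead:
  0.32×14.1 + 0.31×39.4 + 0.24×23.7 + 0.13×19.4 = 24.936%
Difference = 24.936 − 24.3429 = 0.5931 pp.

+0.6 percentage points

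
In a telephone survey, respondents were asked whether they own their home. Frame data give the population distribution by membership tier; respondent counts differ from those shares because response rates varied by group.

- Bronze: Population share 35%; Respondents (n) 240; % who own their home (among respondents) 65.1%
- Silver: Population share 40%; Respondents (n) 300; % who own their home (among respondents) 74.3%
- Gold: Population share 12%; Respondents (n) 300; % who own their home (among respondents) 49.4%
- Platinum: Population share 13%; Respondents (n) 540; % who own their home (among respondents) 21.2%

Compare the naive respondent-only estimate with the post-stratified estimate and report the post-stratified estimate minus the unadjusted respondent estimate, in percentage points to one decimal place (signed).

+14.7 percentage points

Unadjusted (pooled respondent) estimate weights by respondent counts:
  (240/1380)×65.1 + (300/1380)×74.3 + (300/1380)×49.4 + (540/1380)×21.2 = 46.5087%
Post-stratified estimate weights by population shares:
  0.35×65.1 + 0.4×74.3 + 0.12×49.4 + 0.13×21.2 = 61.189%
Difference = 61.189 − 46.5087 = 14.6803 pp.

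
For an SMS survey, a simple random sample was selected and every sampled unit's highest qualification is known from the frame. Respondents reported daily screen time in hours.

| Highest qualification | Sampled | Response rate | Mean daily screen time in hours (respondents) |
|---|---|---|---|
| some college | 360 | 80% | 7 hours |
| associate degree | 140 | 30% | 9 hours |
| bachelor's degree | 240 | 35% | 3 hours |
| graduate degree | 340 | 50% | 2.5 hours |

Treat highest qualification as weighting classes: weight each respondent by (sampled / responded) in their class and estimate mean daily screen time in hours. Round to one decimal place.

Inverse-response-rate weighting restores each class to its sampled count, so class totals weight by n_sampled:
  some college: 360 × 7 = 2520
  associate degree: 140 × 9 = 1260
  bachelor's degree: 240 × 3 = 720
  graduate degree: 340 × 2.5 = 850
Adjusted estimate = 5350 / 1,080 = 4.9537 → 5.0.

5.0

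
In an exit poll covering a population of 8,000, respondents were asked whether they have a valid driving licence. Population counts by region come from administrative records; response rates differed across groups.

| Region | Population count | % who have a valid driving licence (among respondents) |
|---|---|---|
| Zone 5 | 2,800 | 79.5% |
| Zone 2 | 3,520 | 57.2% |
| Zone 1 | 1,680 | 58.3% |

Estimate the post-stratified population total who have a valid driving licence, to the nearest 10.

Estimated count per cell = population count × respondent percentage:
  Zone 5: 2,800 × 79.5% = 2226
  Zone 2: 3,520 × 57.2% = 2013.44
  Zone 1: 1,680 × 58.3% = 979.44
Estimated total = 5218.88 → 5,220.

5,220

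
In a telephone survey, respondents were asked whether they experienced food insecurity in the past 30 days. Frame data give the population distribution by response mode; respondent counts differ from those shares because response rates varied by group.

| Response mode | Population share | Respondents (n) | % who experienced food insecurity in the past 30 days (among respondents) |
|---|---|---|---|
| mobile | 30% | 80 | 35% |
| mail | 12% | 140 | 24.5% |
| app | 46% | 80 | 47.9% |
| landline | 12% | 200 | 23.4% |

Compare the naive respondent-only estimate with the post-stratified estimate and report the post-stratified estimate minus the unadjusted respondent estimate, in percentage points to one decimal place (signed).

Without adjustment, the pooled respondent share is:
  (80/500)×35 + (140/500)×24.5 + (80/500)×47.9 + (200/500)×23.4 = 29.484%
Post-stratified estimate weights by population shares:
  0.3×35 + 0.12×24.5 + 0.46×47.9 + 0.12×23.4 = 38.282%
Difference = 38.282 − 29.484 = 8.798 pp.

+8.8 percentage points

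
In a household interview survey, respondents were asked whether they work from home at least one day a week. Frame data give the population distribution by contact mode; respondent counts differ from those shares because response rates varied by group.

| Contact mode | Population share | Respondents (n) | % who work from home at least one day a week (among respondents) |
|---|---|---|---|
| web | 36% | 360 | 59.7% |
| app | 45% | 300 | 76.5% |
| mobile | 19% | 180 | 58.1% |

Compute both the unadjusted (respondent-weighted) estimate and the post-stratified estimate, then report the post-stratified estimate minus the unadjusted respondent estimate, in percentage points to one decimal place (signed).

Unadjusted (pooled respondent) estimate weights by respondent counts:
  (360/840)×59.7 + (300/840)×76.5 + (180/840)×58.1 = 65.3571%
Post-stratified estimate weights by population shares:
  0.36×59.7 + 0.45×76.5 + 0.19×58.1 = 66.956%
Difference = 66.956 − 65.3571 = 1.5989 pp.

+1.6 percentage points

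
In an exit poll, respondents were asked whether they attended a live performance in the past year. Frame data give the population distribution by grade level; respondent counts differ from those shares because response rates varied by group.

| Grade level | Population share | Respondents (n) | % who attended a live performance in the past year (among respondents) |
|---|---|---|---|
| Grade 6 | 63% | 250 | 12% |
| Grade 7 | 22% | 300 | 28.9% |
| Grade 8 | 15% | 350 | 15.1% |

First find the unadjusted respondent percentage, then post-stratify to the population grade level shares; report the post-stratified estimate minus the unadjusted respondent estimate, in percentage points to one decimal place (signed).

-2.7 percentage points

Unadjusted (pooled respondent) estimate weights by respondent counts:
  (250/900)×12 + (300/900)×28.9 + (350/900)×15.1 = 18.8389%
Reweighting by population grade level shares:
  0.63×12 + 0.22×28.9 + 0.15×15.1 = 16.183%
Difference = 16.183 − 18.8389 = -2.6559 pp.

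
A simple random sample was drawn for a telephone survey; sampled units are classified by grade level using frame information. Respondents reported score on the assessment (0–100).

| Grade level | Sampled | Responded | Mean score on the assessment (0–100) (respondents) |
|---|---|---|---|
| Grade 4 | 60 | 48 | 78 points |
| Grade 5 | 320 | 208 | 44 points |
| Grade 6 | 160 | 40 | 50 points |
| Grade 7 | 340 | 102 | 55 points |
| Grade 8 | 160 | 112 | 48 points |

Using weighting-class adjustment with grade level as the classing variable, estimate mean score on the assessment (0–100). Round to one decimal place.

Class response rates: Grade 4 48/60 = 80%, Grade 5 208/320 = 65%, Grade 6 40/160 = 25%, Grade 7 102/340 = 30%, Grade 8 112/160 = 70%.
Each respondent's weight = sampled/responded in their class; summing within a class gives n_sampled, so:
  Grade 4: 60 × 78 = 4680
  Grade 5: 320 × 44 = 14,080
  Grade 6: 160 × 50 = 8000
  Grade 7: 340 × 55 = 18,700
  Grade 8: 160 × 48 = 7680
Adjusted estimate = 53,140 / 1,040 = 51.0962 → 51.1.

51.1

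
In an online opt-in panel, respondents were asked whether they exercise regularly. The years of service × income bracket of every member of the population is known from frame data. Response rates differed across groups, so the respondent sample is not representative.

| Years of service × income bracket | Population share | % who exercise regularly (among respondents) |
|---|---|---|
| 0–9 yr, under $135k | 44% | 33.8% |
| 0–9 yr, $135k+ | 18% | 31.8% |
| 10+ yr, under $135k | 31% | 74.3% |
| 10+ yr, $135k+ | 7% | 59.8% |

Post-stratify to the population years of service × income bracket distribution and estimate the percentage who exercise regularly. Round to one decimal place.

47.8%

Post-stratification weights by population share, not respondent share:
  0–9 yr, under $135k: 0.44 × 33.8 = 14.872
  0–9 yr, $135k+: 0.18 × 31.8 = 5.724
  10+ yr, under $135k: 0.31 × 74.3 = 23.033
  10+ yr, $135k+: 0.07 × 59.8 = 4.186
Post-stratified estimate = 47.815 → 47.8%.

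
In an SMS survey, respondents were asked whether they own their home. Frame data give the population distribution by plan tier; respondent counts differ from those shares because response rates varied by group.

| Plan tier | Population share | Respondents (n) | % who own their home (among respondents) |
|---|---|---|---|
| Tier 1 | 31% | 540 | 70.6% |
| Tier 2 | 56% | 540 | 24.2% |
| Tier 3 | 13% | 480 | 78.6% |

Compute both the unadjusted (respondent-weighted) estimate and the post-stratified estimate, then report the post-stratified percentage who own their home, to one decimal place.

Unadjusted (pooled respondent) estimate weights by respondent counts:
  (540/1560)×70.6 + (540/1560)×24.2 + (480/1560)×78.6 = 57%
Reweighting by population plan tier shares:
  0.31×70.6 + 0.56×24.2 + 0.13×78.6 = 45.656%

45.7%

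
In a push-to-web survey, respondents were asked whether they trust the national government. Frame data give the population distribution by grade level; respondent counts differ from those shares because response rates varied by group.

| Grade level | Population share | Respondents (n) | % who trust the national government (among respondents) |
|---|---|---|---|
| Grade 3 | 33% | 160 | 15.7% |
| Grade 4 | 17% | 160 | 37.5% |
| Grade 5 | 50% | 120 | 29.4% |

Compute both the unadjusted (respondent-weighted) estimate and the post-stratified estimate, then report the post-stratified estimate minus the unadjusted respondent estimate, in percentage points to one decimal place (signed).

-1.1 percentage points

Naive respondent-only estimate (weights = respondent counts):
  (160/440)×15.7 + (160/440)×37.5 + (120/440)×29.4 = 27.3636%
Reweighting by population grade level shares:
  0.33×15.7 + 0.17×37.5 + 0.5×29.4 = 26.256%
Difference = 26.256 − 27.3636 = -1.1076 pp.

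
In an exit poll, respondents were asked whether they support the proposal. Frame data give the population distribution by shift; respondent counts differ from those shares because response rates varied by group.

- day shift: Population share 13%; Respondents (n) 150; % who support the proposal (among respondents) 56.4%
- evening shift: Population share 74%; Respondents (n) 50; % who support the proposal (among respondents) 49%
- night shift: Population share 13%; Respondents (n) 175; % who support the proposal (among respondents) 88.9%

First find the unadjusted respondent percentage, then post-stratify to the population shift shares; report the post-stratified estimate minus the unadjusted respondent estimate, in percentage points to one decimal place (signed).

-15.4 percentage points

Unadjusted (pooled respondent) estimate weights by respondent counts:
  (150/375)×56.4 + (50/375)×49 + (175/375)×88.9 = 70.58%
Reweighting by population shift shares:
  0.13×56.4 + 0.74×49 + 0.13×88.9 = 55.149%
Difference = 55.149 − 70.58 = -15.431 pp.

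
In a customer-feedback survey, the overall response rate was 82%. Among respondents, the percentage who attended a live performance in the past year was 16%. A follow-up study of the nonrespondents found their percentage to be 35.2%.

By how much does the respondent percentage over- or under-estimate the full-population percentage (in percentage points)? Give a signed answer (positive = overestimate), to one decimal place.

-3.5 percentage points

Nonresponse fraction = 1 − 0.82 = 0.18.
Bias = (nonresponse fraction) × (respondent percentage − nonrespondent percentage)
     = 0.18 × (16 − 35.2) = 0.18 × -19.2 = -3.456.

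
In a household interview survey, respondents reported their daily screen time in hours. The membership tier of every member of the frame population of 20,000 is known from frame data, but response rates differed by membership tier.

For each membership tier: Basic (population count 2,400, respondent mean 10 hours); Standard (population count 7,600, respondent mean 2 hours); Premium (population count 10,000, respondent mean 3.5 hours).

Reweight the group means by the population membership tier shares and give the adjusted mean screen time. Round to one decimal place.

Reweight to the known membership tier distribution:
  Basic: (2,400/20,000) × 10 = 1.2
  Standard: (7,600/20,000) × 2 = 0.76
  Premium: (10,000/20,000) × 3.5 = 1.75
Post-stratified estimate = 3.71 → 3.7.

3.7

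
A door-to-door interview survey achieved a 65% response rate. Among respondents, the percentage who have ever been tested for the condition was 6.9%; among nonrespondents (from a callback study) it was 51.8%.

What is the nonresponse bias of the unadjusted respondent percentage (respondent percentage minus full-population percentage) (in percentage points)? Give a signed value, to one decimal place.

Nonresponse fraction = 1 − 0.65 = 0.35.
Bias = (nonresponse fraction) × (respondent percentage − nonrespondent percentage)
     = 0.35 × (6.9 − 51.8) = 0.35 × -44.9 = -15.715.

-15.7 percentage points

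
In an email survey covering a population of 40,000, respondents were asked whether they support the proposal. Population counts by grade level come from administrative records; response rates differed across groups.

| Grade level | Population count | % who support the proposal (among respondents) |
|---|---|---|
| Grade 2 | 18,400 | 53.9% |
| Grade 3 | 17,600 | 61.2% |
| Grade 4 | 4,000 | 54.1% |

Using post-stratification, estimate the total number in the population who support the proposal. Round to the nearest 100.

22,900

Estimated count per cell = population count × respondent percentage:
  Grade 2: 18,400 × 53.9% = 9917.6
  Grade 3: 17,600 × 61.2% = 10771.2
  Grade 4: 4,000 × 54.1% = 2164
Estimated total = 22852.8 → 22,900.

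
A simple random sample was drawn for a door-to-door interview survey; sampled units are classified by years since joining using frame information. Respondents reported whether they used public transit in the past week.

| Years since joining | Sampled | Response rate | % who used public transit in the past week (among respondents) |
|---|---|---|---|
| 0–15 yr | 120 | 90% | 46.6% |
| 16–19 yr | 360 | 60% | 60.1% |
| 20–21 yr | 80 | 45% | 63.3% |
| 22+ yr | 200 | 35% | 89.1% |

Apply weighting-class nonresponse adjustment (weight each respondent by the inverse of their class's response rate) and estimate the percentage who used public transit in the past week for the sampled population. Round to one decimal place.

Inverse-response-rate weighting restores each class to its sampled count, so class totals weight by n_sampled:
  0–15 yr: 120 × 46.6 = 5592
  16–19 yr: 360 × 60.1 = 21,636
  20–21 yr: 80 × 63.3 = 5064
  22+ yr: 200 × 89.1 = 17,820
Adjusted estimate = 50,112 / 760 = 65.9368 → 65.9%.

65.9%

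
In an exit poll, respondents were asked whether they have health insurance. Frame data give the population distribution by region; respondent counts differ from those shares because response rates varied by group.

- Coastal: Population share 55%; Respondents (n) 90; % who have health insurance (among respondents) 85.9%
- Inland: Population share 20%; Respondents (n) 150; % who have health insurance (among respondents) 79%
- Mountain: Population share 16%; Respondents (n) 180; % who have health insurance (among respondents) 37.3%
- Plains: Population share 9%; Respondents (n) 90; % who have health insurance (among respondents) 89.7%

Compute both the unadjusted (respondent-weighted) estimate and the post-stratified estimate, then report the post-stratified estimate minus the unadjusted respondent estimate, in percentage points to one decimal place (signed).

Naive respondent-only estimate (weights = respondent counts):
  (90/510)×85.9 + (150/510)×79 + (180/510)×37.3 + (90/510)×89.7 = 67.3882%
Post-stratified estimate weights by population shares:
  0.55×85.9 + 0.2×79 + 0.16×37.3 + 0.09×89.7 = 77.086%
Difference = 77.086 − 67.3882 = 9.6978 pp.

+9.7 percentage points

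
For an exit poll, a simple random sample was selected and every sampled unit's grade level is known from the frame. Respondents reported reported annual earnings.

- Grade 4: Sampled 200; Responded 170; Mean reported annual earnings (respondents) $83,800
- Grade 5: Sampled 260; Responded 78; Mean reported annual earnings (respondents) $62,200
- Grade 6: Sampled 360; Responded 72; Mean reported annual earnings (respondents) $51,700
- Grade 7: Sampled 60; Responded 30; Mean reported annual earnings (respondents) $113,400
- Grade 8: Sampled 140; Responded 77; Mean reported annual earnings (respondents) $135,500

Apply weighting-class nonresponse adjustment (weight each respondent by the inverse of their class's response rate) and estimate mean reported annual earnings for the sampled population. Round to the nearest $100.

Response rates by class: Grade 4 170/200 = 85%, Grade 5 78/260 = 30%, Grade 6 72/360 = 20%, Grade 7 30/60 = 50%, Grade 8 77/140 = 55%.
Each respondent's weight = sampled/responded in their class; summing within a class gives n_sampled, so:
  Grade 4: 200 × 83,800 = 16,760,000
  Grade 5: 260 × 62,200 = 16,172,000
  Grade 6: 360 × 51,700 = 18,612,000
  Grade 7: 60 × 113,400 = 6,804,000
  Grade 8: 140 × 135,500 = 18,970,000
Adjusted estimate = 77,318,000 / 1,020 = 75802 → $75,800.

$75,800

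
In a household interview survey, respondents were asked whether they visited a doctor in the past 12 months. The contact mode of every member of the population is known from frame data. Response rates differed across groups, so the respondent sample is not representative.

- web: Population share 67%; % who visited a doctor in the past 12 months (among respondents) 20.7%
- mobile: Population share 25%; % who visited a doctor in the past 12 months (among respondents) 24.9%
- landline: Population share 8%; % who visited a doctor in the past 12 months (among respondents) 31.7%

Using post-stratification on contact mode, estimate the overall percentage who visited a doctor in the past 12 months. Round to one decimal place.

Reweight to the known contact mode distribution:
  web: 0.67 × 20.7 = 13.869
  mobile: 0.25 × 24.9 = 6.225
  landline: 0.08 × 31.7 = 2.536
Post-stratified estimate = 22.63 → 22.6%.

22.6%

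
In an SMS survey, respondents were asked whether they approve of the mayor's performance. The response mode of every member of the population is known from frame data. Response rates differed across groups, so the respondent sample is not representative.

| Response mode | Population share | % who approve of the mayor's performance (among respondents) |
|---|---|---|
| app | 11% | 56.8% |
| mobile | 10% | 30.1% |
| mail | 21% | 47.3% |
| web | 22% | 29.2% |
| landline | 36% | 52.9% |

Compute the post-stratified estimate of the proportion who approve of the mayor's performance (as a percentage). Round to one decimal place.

44.7%

Each cell contributes population-share × respondent value:
  app: 0.11 × 56.8 = 6.248
  mobile: 0.1 × 30.1 = 3.01
  mail: 0.21 × 47.3 = 9.933
  web: 0.22 × 29.2 = 6.424
  landline: 0.36 × 52.9 = 19.044
Post-stratified estimate = 44.659 → 44.7%.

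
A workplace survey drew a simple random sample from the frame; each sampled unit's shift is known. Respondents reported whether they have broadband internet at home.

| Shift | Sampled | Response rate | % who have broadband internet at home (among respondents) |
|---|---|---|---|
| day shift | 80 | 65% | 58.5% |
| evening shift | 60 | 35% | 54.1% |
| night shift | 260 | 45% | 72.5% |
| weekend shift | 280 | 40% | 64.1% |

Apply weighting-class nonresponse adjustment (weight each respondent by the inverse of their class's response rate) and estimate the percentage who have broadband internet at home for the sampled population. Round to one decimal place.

65.8%

Inverse-response-rate weighting restores each class to its sampled count, so class totals weight by n_sampled:
  day shift: 80 × 58.5 = 4680
  evening shift: 60 × 54.1 = 3246
  night shift: 260 × 72.5 = 18,850
  weekend shift: 280 × 64.1 = 17,948
Adjusted estimate = 44,724 / 680 = 65.7706 → 65.8%.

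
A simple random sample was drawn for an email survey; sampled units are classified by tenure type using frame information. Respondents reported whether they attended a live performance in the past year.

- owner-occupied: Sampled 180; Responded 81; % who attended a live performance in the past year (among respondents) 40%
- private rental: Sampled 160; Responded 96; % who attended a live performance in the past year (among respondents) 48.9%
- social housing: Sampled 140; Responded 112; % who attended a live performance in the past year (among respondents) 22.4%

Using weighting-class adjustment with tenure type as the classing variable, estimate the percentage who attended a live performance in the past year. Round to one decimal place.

37.8%

Response rates by class: owner-occupied 81/180 = 45%, private rental 96/160 = 60%, social housing 112/140 = 80%.
Weighting each respondent by the inverse class response rate inflates each class back to its sampled size, so the class weight is n_sampled:
  owner-occupied: 180 × 40 = 7200
  private rental: 160 × 48.9 = 7824
  social housing: 140 × 22.4 = 3136
Adjusted estimate = 18,160 / 480 = 37.8333 → 37.8%.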